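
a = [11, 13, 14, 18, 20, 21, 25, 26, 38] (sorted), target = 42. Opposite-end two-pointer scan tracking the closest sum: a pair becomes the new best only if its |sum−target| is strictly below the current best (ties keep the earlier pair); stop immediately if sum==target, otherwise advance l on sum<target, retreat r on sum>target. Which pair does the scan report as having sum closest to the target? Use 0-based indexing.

pair (18, 25) with sum 43 (|Δ|=1)

l=0 r=8: 11+38=49 d=7 *, r--
l=0 r=7: 11+26=37 d=5 *, l++
l=1 r=7: 13+26=39 d=3 *, l++
l=2 r=7: 14+26=40 d=2 *, l++
l=3 r=7: 18+26=44 d=2, r--
l=3 r=6: 18+25=43 d=1 *, r--
l=3 r=5: 18+21=39 d=3, l++
l=4 r=5: 20+21=41 d=1, l++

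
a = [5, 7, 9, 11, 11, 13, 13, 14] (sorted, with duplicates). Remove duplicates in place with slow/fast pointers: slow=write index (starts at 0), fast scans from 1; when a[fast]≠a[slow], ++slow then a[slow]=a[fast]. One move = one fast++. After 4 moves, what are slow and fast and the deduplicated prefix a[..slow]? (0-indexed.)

slow=3, fast=5, prefix=[5, 7, 9, 11]

slow=0 fast=1: a[fast]=7≠a[slow]=5 write a[1]=7, slow++,fast++
slow=1 fast=2: a[fast]=9≠a[slow]=7 write a[2]=9, slow++,fast++
slow=2 fast=3: a[fast]=11≠a[slow]=9 write a[3]=11, slow++,fast++
slow=3 fast=4: a[fast]=11=a[slow] dup, fast++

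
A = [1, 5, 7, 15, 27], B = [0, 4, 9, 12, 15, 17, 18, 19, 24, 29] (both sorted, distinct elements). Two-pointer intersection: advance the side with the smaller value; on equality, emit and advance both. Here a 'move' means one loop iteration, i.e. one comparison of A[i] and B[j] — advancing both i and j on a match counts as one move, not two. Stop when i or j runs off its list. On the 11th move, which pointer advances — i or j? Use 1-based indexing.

j

[i=1,j=1] 1>0 → j++
[i=1,j=2] 1<4 → i++
[i=2,j=2] 5>4 → j++
[i=2,j=3] 5<9 → i++
[i=3,j=3] 7<9 → i++
[i=4,j=3] 15>9 → j++
[i=4,j=4] 15>12 → j++
[i=4,j=5] 15==15 emit → i++,j++
[i=5,j=6] 27>17 → j++
[i=5,j=7] 27>18 → j++
[i=5,j=8] 27>19 → j++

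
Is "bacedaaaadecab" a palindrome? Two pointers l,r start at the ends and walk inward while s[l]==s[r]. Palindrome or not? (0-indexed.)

palindrome

[0,13] 'b'=='b' → l++,r--
[1,12] 'a'=='a' → l++,r--
[2,11] 'c'=='c' → l++,r--
[3,10] 'e'=='e' → l++,r--
[4,9] 'd'=='d' → l++,r--
[5,8] 'a'=='a' → l++,r--
[6,7] 'a'=='a' → l++,r--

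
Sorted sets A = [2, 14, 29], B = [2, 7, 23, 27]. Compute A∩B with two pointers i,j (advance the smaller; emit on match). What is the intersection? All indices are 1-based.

intersection = [2]

[i=1,j=1] 2==2 emit → i++,j++
[i=2,j=2] 14>7 → j++
[i=2,j=3] 14<23 → i++
[i=3,j=3] 29>23 → j++
[i=3,j=4] 29>27 → j++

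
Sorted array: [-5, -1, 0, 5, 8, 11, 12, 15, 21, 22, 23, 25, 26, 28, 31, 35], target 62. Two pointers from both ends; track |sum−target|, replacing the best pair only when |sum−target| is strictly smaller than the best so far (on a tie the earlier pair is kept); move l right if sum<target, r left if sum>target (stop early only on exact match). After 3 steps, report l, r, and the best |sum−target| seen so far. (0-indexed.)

l=0 r=15: -5+35=30 d=32 *, l++
l=1 r=15: -1+35=34 d=28 *, l++
l=2 r=15: 0+35=35 d=27 *, l++

l=3, r=15, best |Δ|=27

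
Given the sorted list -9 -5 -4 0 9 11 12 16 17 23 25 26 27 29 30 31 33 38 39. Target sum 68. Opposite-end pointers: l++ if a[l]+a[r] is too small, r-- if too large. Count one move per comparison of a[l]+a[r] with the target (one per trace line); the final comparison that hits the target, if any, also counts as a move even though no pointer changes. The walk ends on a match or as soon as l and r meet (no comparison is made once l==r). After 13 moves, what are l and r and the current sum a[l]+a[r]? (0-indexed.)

l=0 r=18: -9+39=30 <68, l++
l=1 r=18: -5+39=34 <68, l++
l=2 r=18: -4+39=35 <68, l++
l=3 r=18: 0+39=39 <68, l++
l=4 r=18: 9+39=48 <68, l++
l=5 r=18: 11+39=50 <68, l++
l=6 r=18: 12+39=51 <68, l++
l=7 r=18: 16+39=55 <68, l++
l=8 r=18: 17+39=56 <68, l++
l=9 r=18: 23+39=62 <68, l++
l=10 r=18: 25+39=64 <68, l++
l=11 r=18: 26+39=65 <68, l++
l=12 r=18: 27+39=66 <68, l++

l=13, r=18, sum=68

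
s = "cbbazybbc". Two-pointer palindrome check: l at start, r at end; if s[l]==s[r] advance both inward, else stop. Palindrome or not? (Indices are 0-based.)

not a palindrome (mismatch at 3,5)

[0,8] 'c'=='c' → l++,r--
[1,7] 'b'=='b' → l++,r--
[2,6] 'b'=='b' → l++,r--
[3,5] 'a'!='y' → stop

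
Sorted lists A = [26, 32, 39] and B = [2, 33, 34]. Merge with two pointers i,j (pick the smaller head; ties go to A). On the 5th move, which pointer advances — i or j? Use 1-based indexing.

j

[i=1,j=1] A[i]=26>B[j]=2 take 2 → j++
[i=1,j=2] A[i]=26<=B[j]=33 take 26 → i++
[i=2,j=2] A[i]=32<=B[j]=33 take 32 → i++
[i=3,j=2] A[i]=39>B[j]=33 take 33 → j++
[i=3,j=3] A[i]=39>B[j]=34 take 34 → j++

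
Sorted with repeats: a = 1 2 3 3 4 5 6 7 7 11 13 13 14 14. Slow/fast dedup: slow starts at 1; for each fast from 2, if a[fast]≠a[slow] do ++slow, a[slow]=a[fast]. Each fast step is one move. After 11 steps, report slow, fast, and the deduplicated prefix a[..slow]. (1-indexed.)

slow=9, fast=13, prefix=[1, 2, 3, 4, 5, 6, 7, 11, 13]

slow=1 fast=2: a[fast]=2≠a[slow]=1 write a[2]=2, slow++,fast++
slow=2 fast=3: a[fast]=3≠a[slow]=2 write a[3]=3, slow++,fast++
slow=3 fast=4: a[fast]=3=a[slow] dup, fast++
slow=3 fast=5: a[fast]=4≠a[slow]=3 write a[4]=4, slow++,fast++
slow=4 fast=6: a[fast]=5≠a[slow]=4 write a[5]=5, slow++,fast++
slow=5 fast=7: a[fast]=6≠a[slow]=5 write a[6]=6, slow++,fast++
slow=6 fast=8: a[fast]=7≠a[slow]=6 write a[7]=7, slow++,fast++
slow=7 fast=9: a[fast]=7=a[slow] dup, fast++
slow=7 fast=10: a[fast]=11≠a[slow]=7 write a[8]=11, slow++,fast++
slow=8 fast=11: a[fast]=13≠a[slow]=11 write a[9]=13, slow++,fast++
slow=9 fast=12: a[fast]=13=a[slow] dup, fast++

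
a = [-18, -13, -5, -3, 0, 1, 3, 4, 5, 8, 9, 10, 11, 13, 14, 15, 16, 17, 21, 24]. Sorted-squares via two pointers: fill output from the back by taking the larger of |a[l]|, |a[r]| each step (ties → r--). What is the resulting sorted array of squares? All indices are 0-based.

[0, 1, 9, 9, 16, 25, 25, 64, 81, 100, 121, 169, 169, 196, 225, 256, 289, 324, 441, 576]

[0,19] |-18|<=|24| out[19]=576 → r--
[0,18] |-18|<=|21| out[18]=441 → r--
[0,17] |-18|>|17| out[17]=324 → l++
[1,17] |-13|<=|17| out[16]=289 → r--
[1,16] |-13|<=|16| out[15]=256 → r--
[1,15] |-13|<=|15| out[14]=225 → r--
[1,14] |-13|<=|14| out[13]=196 → r--
[1,13] |-13|<=|13| out[12]=169 → r--
[1,12] |-13|>|11| out[11]=169 → l++
[2,12] |-5|<=|11| out[10]=121 → r--
[2,11] |-5|<=|10| out[9]=100 → r--
[2,10] |-5|<=|9| out[8]=81 → r--
[2,9] |-5|<=|8| out[7]=64 → r--
[2,8] |-5|<=|5| out[6]=25 → r--
[2,7] |-5|>|4| out[5]=25 → l++
[3,7] |-3|<=|4| out[4]=16 → r--
[3,6] |-3|<=|3| out[3]=9 → r--
[3,5] |-3|>|1| out[2]=9 → l++
[4,5] |0|<=|1| out[1]=1 → r--
[4,4] |0|<=|0| out[0]=0 → r--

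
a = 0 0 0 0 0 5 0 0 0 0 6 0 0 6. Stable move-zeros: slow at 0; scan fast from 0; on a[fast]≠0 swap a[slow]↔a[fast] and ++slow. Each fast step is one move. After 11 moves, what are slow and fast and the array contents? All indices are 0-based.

(s=0,f=0) a[fast]=0 → fast++
(s=0,f=1) a[fast]=0 → fast++
(s=0,f=2) a[fast]=0 → fast++
(s=0,f=3) a[fast]=0 → fast++
(s=0,f=4) a[fast]=0 → fast++
(s=0,f=5) a[fast]=5≠0 swap→a[0]=5 → slow++,fast++
(s=1,f=6) a[fast]=0 → fast++
(s=1,f=7) a[fast]=0 → fast++
(s=1,f=8) a[fast]=0 → fast++
(s=1,f=9) a[fast]=0 → fast++
(s=1,f=10) a[fast]=6≠0 swap→a[1]=6 → slow++,fast++

slow=2, fast=11, a=[5, 6, 0, 0, 0, 0, 0, 0, 0, 0, 0, 0, 0, 6]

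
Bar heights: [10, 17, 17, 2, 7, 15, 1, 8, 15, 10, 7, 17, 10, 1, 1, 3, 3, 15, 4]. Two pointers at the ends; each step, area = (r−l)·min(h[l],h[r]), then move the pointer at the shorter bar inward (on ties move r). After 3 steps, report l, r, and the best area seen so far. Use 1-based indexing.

l=2, r=17, best area=240

l=1 r=19: min(10,4)*18=72 best=72 *, r--
l=1 r=18: min(10,15)*17=170 best=170 *, l++
l=2 r=18: min(17,15)*16=240 best=240 *, r--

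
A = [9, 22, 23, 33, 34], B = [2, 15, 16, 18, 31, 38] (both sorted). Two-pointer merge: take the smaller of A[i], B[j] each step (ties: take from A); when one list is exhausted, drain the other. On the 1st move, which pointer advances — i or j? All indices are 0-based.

j

i=0 j=0: A[i]=9>B[j]=2 take 2, j++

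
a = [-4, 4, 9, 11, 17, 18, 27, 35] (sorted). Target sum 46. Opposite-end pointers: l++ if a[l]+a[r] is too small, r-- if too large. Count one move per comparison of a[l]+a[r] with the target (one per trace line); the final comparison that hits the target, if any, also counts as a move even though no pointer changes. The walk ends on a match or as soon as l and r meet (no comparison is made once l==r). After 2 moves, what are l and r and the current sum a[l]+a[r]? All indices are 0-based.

l=0 r=7: -4+35=31 <46, l++
l=1 r=7: 4+35=39 <46, l++

l=2, r=7, sum=44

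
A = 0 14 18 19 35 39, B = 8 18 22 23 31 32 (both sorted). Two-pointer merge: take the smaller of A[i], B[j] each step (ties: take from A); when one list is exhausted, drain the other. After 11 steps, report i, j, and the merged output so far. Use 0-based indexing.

i=5, j=6, merged so far=[0, 8, 14, 18, 18, 19, 22, 23, 31, 32, 35]

i=0 j=0: A[i]=0<=B[j]=8 take 0, i++
i=1 j=0: A[i]=14>B[j]=8 take 8, j++
i=1 j=1: A[i]=14<=B[j]=18 take 14, i++
i=2 j=1: A[i]=18<=B[j]=18 take 18, i++
i=3 j=1: A[i]=19>B[j]=18 take 18, j++
i=3 j=2: A[i]=19<=B[j]=22 take 19, i++
i=4 j=2: A[i]=35>B[j]=22 take 22, j++
i=4 j=3: A[i]=35>B[j]=23 take 23, j++
i=4 j=4: A[i]=35>B[j]=31 take 31, j++
i=4 j=5: A[i]=35>B[j]=32 take 32, j++
i=4 j=6: B done, take A[i]=35, i++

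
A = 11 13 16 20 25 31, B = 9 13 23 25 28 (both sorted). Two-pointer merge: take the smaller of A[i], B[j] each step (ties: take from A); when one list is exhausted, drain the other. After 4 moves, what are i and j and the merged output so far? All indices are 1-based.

[i=1,j=1] A[i]=11>B[j]=9 take 9 → j++
[i=1,j=2] A[i]=11<=B[j]=13 take 11 → i++
[i=2,j=2] A[i]=13<=B[j]=13 take 13 → i++
[i=3,j=2] A[i]=16>B[j]=13 take 13 → j++

i=3, j=3, merged so far=[9, 11, 13, 13]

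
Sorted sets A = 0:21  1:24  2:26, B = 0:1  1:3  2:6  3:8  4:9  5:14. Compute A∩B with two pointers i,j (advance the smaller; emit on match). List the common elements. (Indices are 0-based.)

intersection = []

i=0 j=0: 21>1, j++
i=0 j=1: 21>3, j++
i=0 j=2: 21>6, j++
i=0 j=3: 21>8, j++
i=0 j=4: 21>9, j++
i=0 j=5: 21>14, j++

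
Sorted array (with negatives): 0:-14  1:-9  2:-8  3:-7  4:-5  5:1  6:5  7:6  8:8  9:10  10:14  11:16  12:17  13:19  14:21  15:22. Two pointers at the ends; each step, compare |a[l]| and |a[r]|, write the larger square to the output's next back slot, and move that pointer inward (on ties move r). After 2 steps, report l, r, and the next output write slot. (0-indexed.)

l=0, r=13, next write slot=13

l=0 r=15: |-14|<=|22| out[15]=484, r--
l=0 r=14: |-14|<=|21| out[14]=441, r--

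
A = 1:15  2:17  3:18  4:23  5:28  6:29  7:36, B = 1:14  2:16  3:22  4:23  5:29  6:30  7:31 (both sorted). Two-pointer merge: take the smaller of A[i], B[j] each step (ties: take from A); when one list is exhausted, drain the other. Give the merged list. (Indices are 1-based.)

[14, 15, 16, 17, 18, 22, 23, 23, 28, 29, 29, 30, 31, 36]

i=1 j=1: A[i]=15>B[j]=14 take 14, j++
i=1 j=2: A[i]=15<=B[j]=16 take 15, i++
i=2 j=2: A[i]=17>B[j]=16 take 16, j++
i=2 j=3: A[i]=17<=B[j]=22 take 17, i++
i=3 j=3: A[i]=18<=B[j]=22 take 18, i++
i=4 j=3: A[i]=23>B[j]=22 take 22, j++
i=4 j=4: A[i]=23<=B[j]=23 take 23, i++
i=5 j=4: A[i]=28>B[j]=23 take 23, j++
i=5 j=5: A[i]=28<=B[j]=29 take 28, i++
i=6 j=5: A[i]=29<=B[j]=29 take 29, i++
i=7 j=5: A[i]=36>B[j]=29 take 29, j++
i=7 j=6: A[i]=36>B[j]=30 take 30, j++
i=7 j=7: A[i]=36>B[j]=31 take 31, j++
i=7 j=8: B done, take A[i]=36, i++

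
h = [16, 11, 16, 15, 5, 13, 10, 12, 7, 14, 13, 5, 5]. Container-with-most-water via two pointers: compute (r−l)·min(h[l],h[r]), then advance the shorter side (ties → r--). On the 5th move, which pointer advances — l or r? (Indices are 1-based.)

r

[1,13] min(16,5)*12=60 best=60 * → r--
[1,12] min(16,5)*11=55 best=60 → r--
[1,11] min(16,13)*10=130 best=130 * → r--
[1,10] min(16,14)*9=126 best=130 → r--
[1,9] min(16,7)*8=56 best=130 → r--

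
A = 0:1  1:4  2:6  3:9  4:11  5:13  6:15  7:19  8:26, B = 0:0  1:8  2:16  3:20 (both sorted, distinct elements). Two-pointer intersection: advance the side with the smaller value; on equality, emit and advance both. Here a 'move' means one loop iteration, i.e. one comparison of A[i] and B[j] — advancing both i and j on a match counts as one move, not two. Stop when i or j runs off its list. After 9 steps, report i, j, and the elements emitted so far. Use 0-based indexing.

[i=0,j=0] 1>0 → j++
[i=0,j=1] 1<8 → i++
[i=1,j=1] 4<8 → i++
[i=2,j=1] 6<8 → i++
[i=3,j=1] 9>8 → j++
[i=3,j=2] 9<16 → i++
[i=4,j=2] 11<16 → i++
[i=5,j=2] 13<16 → i++
[i=6,j=2] 15<16 → i++

i=7, j=2, emitted=[]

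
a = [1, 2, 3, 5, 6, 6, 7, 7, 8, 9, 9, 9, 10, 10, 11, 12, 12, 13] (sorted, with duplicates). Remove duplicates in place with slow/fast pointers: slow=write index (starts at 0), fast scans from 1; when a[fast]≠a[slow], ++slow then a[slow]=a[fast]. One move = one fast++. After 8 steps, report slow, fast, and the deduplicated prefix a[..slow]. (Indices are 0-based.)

slow=6, fast=9, prefix=[1, 2, 3, 5, 6, 7, 8]

(s=0,f=1) a[fast]=2≠a[slow]=1 write a[1]=2 → slow++,fast++
(s=1,f=2) a[fast]=3≠a[slow]=2 write a[2]=3 → slow++,fast++
(s=2,f=3) a[fast]=5≠a[slow]=3 write a[3]=5 → slow++,fast++
(s=3,f=4) a[fast]=6≠a[slow]=5 write a[4]=6 → slow++,fast++
(s=4,f=5) a[fast]=6=a[slow] dup → fast++
(s=4,f=6) a[fast]=7≠a[slow]=6 write a[5]=7 → slow++,fast++
(s=5,f=7) a[fast]=7=a[slow] dup → fast++
(s=5,f=8) a[fast]=8≠a[slow]=7 write a[6]=8 → slow++,fast++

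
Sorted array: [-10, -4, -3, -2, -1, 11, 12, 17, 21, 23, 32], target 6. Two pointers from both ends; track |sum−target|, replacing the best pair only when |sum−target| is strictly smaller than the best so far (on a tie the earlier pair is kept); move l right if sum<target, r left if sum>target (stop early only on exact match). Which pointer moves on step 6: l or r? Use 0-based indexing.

l=0 r=10: -10+32=22 d=16 *, r--
l=0 r=9: -10+23=13 d=7 *, r--
l=0 r=8: -10+21=11 d=5 *, r--
l=0 r=7: -10+17=7 d=1 *, r--
l=0 r=6: -10+12=2 d=4, l++
l=1 r=6: -4+12=8 d=2, r--

r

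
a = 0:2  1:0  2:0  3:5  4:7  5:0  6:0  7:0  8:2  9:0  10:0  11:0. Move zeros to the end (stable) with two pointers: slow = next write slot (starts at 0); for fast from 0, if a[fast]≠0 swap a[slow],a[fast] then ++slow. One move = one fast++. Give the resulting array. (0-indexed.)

(s=0,f=0) a[fast]=2≠0 swap→a[0]=2 → slow++,fast++
(s=1,f=1) a[fast]=0 → fast++
(s=1,f=2) a[fast]=0 → fast++
(s=1,f=3) a[fast]=5≠0 swap→a[1]=5 → slow++,fast++
(s=2,f=4) a[fast]=7≠0 swap→a[2]=7 → slow++,fast++
(s=3,f=5) a[fast]=0 → fast++
(s=3,f=6) a[fast]=0 → fast++
(s=3,f=7) a[fast]=0 → fast++
(s=3,f=8) a[fast]=2≠0 swap→a[3]=2 → slow++,fast++
(s=4,f=9) a[fast]=0 → fast++
(s=4,f=10) a[fast]=0 → fast++
(s=4,f=11) a[fast]=0 → fast++

[2, 5, 7, 2, 0, 0, 0, 0, 0, 0, 0, 0]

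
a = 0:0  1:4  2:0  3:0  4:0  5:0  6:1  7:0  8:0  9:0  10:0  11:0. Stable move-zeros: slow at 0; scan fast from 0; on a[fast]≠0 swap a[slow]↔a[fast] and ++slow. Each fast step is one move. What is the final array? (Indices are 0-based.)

slow=0 fast=0: a[fast]=0, fast++
slow=0 fast=1: a[fast]=4≠0 swap→a[0]=4, slow++,fast++
slow=1 fast=2: a[fast]=0, fast++
slow=1 fast=3: a[fast]=0, fast++
slow=1 fast=4: a[fast]=0, fast++
slow=1 fast=5: a[fast]=0, fast++
slow=1 fast=6: a[fast]=1≠0 swap→a[1]=1, slow++,fast++
slow=2 fast=7: a[fast]=0, fast++
slow=2 fast=8: a[fast]=0, fast++
slow=2 fast=9: a[fast]=0, fast++
slow=2 fast=10: a[fast]=0, fast++
slow=2 fast=11: a[fast]=0, fast++

[4, 1, 0, 0, 0, 0, 0, 0, 0, 0, 0, 0]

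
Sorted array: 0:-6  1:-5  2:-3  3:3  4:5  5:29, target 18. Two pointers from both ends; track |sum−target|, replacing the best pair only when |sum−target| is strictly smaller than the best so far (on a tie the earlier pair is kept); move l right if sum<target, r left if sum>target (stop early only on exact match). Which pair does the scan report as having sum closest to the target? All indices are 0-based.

pair (-6, 29) with sum 23 (|Δ|=5)

[0,5] -6+29=23 d=5 * → r--
[0,4] -6+5=-1 d=19 → l++
[1,4] -5+5=0 d=18 → l++
[2,4] -3+5=2 d=16 → l++
[3,4] 3+5=8 d=10 → l++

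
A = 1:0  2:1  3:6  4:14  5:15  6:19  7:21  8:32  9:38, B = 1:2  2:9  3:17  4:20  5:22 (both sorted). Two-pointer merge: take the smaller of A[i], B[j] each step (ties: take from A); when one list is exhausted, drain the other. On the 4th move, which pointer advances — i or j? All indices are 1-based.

i=1 j=1: A[i]=0<=B[j]=2 take 0, i++
i=2 j=1: A[i]=1<=B[j]=2 take 1, i++
i=3 j=1: A[i]=6>B[j]=2 take 2, j++
i=3 j=2: A[i]=6<=B[j]=9 take 6, i++

i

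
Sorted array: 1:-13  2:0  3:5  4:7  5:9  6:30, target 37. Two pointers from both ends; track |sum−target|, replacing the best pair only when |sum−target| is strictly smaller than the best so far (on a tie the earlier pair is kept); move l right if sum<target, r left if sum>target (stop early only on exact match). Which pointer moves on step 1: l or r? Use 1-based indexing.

l=1 r=6: -13+30=17 d=20 *, l++

l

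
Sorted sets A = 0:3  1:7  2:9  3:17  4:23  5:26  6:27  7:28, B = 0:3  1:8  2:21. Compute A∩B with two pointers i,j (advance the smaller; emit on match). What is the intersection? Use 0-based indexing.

i=0 j=0: 3==3 emit, i++,j++
i=1 j=1: 7<8, i++
i=2 j=1: 9>8, j++
i=2 j=2: 9<21, i++
i=3 j=2: 17<21, i++
i=4 j=2: 23>21, j++

intersection = [3]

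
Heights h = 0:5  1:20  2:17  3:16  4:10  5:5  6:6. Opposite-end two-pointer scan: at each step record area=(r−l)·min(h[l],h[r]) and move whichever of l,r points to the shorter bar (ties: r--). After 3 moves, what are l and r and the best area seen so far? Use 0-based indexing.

[0,6] min(5,6)*6=30 best=30 * → l++
[1,6] min(20,6)*5=30 best=30 → r--
[1,5] min(20,5)*4=20 best=30 → r--

l=1, r=4, best area=30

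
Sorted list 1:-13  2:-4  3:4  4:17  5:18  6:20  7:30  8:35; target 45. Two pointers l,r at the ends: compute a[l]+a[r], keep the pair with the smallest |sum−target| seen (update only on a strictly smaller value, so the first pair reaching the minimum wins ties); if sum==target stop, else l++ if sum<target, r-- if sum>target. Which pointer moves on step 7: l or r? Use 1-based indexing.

l

l=1 r=8: -13+35=22 d=23 *, l++
l=2 r=8: -4+35=31 d=14 *, l++
l=3 r=8: 4+35=39 d=6 *, l++
l=4 r=8: 17+35=52 d=7, r--
l=4 r=7: 17+30=47 d=2 *, r--
l=4 r=6: 17+20=37 d=8, l++
l=5 r=6: 18+20=38 d=7, l++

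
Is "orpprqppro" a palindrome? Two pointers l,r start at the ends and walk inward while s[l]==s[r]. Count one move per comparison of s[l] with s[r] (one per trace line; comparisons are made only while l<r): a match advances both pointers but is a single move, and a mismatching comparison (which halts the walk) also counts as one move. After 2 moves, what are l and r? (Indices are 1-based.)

l=3, r=8

l=1 r=10: 'o'=='o', l++,r--
l=2 r=9: 'r'=='r', l++,r--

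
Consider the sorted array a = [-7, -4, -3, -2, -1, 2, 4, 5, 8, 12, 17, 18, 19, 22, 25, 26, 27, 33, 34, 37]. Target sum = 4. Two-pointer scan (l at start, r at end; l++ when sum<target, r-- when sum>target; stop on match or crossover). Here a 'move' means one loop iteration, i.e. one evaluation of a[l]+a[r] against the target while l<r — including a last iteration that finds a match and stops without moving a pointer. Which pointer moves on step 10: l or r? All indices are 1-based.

l=1 r=20: -7+37=30 >4, r--
l=1 r=19: -7+34=27 >4, r--
l=1 r=18: -7+33=26 >4, r--
l=1 r=17: -7+27=20 >4, r--
l=1 r=16: -7+26=19 >4, r--
l=1 r=15: -7+25=18 >4, r--
l=1 r=14: -7+22=15 >4, r--
l=1 r=13: -7+19=12 >4, r--
l=1 r=12: -7+18=11 >4, r--
l=1 r=11: -7+17=10 >4, r--

r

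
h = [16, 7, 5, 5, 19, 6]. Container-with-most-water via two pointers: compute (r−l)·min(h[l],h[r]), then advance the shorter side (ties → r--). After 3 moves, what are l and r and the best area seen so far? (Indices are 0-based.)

l=2, r=4, best area=64

[0,5] min(16,6)*5=30 best=30 * → r--
[0,4] min(16,19)*4=64 best=64 * → l++
[1,4] min(7,19)*3=21 best=64 → l++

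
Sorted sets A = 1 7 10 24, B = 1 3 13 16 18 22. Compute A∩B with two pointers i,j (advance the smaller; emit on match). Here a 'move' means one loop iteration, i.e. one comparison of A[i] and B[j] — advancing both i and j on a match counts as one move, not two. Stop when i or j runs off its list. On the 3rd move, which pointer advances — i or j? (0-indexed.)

i

i=0 j=0: 1==1 emit, i++,j++
i=1 j=1: 7>3, j++
i=1 j=2: 7<13, i++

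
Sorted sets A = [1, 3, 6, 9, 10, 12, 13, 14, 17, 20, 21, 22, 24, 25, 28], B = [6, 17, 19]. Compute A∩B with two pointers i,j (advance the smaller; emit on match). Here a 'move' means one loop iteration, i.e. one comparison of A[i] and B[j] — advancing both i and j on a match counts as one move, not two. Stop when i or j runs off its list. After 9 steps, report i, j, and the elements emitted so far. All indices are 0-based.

i=9, j=2, emitted=[6, 17]

[i=0,j=0] 1<6 → i++
[i=1,j=0] 3<6 → i++
[i=2,j=0] 6==6 emit → i++,j++
[i=3,j=1] 9<17 → i++
[i=4,j=1] 10<17 → i++
[i=5,j=1] 12<17 → i++
[i=6,j=1] 13<17 → i++
[i=7,j=1] 14<17 → i++
[i=8,j=1] 17==17 emit → i++,j++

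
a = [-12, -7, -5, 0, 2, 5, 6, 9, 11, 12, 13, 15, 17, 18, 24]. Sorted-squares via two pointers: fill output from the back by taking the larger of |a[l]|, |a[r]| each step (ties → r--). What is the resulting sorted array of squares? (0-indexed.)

[0,14] |-12|<=|24| out[14]=576 → r--
[0,13] |-12|<=|18| out[13]=324 → r--
[0,12] |-12|<=|17| out[12]=289 → r--
[0,11] |-12|<=|15| out[11]=225 → r--
[0,10] |-12|<=|13| out[10]=169 → r--
[0,9] |-12|<=|12| out[9]=144 → r--
[0,8] |-12|>|11| out[8]=144 → l++
[1,8] |-7|<=|11| out[7]=121 → r--
[1,7] |-7|<=|9| out[6]=81 → r--
[1,6] |-7|>|6| out[5]=49 → l++
[2,6] |-5|<=|6| out[4]=36 → r--
[2,5] |-5|<=|5| out[3]=25 → r--
[2,4] |-5|>|2| out[2]=25 → l++
[3,4] |0|<=|2| out[1]=4 → r--
[3,3] |0|<=|0| out[0]=0 → r--

[0, 4, 25, 25, 36, 49, 81, 121, 144, 144, 169, 225, 289, 324, 576]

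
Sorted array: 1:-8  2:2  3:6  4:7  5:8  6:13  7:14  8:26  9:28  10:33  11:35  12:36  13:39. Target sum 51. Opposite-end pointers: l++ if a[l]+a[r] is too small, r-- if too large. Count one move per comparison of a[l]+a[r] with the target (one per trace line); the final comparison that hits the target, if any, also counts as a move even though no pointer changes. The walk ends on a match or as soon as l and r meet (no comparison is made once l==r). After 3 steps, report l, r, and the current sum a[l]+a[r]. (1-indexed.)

l=4, r=13, sum=46

[1,13] -8+39=31 <51 → l++
[2,13] 2+39=41 <51 → l++
[3,13] 6+39=45 <51 → l++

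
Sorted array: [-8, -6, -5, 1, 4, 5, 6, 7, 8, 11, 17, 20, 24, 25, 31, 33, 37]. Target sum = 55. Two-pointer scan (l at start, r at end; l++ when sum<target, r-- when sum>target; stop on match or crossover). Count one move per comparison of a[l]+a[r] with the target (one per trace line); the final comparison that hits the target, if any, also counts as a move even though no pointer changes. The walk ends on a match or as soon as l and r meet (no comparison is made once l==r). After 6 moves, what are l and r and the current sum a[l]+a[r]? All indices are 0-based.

l=0 r=16: -8+37=29 <55, l++
l=1 r=16: -6+37=31 <55, l++
l=2 r=16: -5+37=32 <55, l++
l=3 r=16: 1+37=38 <55, l++
l=4 r=16: 4+37=41 <55, l++
l=5 r=16: 5+37=42 <55, l++

l=6, r=16, sum=43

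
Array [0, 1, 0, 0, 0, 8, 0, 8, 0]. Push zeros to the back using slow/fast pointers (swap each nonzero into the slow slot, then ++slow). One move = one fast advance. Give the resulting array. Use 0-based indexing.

[1, 8, 8, 0, 0, 0, 0, 0, 0]

(s=0,f=0) a[fast]=0 → fast++
(s=0,f=1) a[fast]=1≠0 swap→a[0]=1 → slow++,fast++
(s=1,f=2) a[fast]=0 → fast++
(s=1,f=3) a[fast]=0 → fast++
(s=1,f=4) a[fast]=0 → fast++
(s=1,f=5) a[fast]=8≠0 swap→a[1]=8 → slow++,fast++
(s=2,f=6) a[fast]=0 → fast++
(s=2,f=7) a[fast]=8≠0 swap→a[2]=8 → slow++,fast++
(s=3,f=8) a[fast]=0 → fast++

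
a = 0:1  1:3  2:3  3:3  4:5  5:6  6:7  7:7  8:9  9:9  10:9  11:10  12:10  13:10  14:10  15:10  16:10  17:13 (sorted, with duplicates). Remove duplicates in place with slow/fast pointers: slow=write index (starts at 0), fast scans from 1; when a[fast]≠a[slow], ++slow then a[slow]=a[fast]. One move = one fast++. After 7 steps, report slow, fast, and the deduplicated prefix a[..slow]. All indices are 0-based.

slow=4, fast=8, prefix=[1, 3, 5, 6, 7]

(s=0,f=1) a[fast]=3≠a[slow]=1 write a[1]=3 → slow++,fast++
(s=1,f=2) a[fast]=3=a[slow] dup → fast++
(s=1,f=3) a[fast]=3=a[slow] dup → fast++
(s=1,f=4) a[fast]=5≠a[slow]=3 write a[2]=5 → slow++,fast++
(s=2,f=5) a[fast]=6≠a[slow]=5 write a[3]=6 → slow++,fast++
(s=3,f=6) a[fast]=7≠a[slow]=6 write a[4]=7 → slow++,fast++
(s=4,f=7) a[fast]=7=a[slow] dup → fast++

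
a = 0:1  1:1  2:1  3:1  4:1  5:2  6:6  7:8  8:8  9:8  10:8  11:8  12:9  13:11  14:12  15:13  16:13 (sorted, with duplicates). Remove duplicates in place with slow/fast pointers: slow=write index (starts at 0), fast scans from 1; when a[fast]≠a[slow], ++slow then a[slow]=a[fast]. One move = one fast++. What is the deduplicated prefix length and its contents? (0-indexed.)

(s=0,f=1) a[fast]=1=a[slow] dup → fast++
(s=0,f=2) a[fast]=1=a[slow] dup → fast++
(s=0,f=3) a[fast]=1=a[slow] dup → fast++
(s=0,f=4) a[fast]=1=a[slow] dup → fast++
(s=0,f=5) a[fast]=2≠a[slow]=1 write a[1]=2 → slow++,fast++
(s=1,f=6) a[fast]=6≠a[slow]=2 write a[2]=6 → slow++,fast++
(s=2,f=7) a[fast]=8≠a[slow]=6 write a[3]=8 → slow++,fast++
(s=3,f=8) a[fast]=8=a[slow] dup → fast++
(s=3,f=9) a[fast]=8=a[slow] dup → fast++
(s=3,f=10) a[fast]=8=a[slow] dup → fast++
(s=3,f=11) a[fast]=8=a[slow] dup → fast++
(s=3,f=12) a[fast]=9≠a[slow]=8 write a[4]=9 → slow++,fast++
(s=4,f=13) a[fast]=11≠a[slow]=9 write a[5]=11 → slow++,fast++
(s=5,f=14) a[fast]=12≠a[slow]=11 write a[6]=12 → slow++,fast++
(s=6,f=15) a[fast]=13≠a[slow]=12 write a[7]=13 → slow++,fast++
(s=7,f=16) a[fast]=13=a[slow] dup → fast++

length 8; prefix = [1, 2, 6, 8, 9, 11, 12, 13]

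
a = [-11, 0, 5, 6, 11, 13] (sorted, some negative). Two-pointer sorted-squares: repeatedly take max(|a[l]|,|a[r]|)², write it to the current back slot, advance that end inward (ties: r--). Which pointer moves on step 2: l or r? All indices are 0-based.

l=0 r=5: |-11|<=|13| out[5]=169, r--
l=0 r=4: |-11|<=|11| out[4]=121, r--

r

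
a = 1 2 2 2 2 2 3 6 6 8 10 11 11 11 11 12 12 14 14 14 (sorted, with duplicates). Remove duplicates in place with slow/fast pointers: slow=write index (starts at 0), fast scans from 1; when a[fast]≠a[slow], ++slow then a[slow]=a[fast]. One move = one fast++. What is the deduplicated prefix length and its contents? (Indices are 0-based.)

length 9; prefix = [1, 2, 3, 6, 8, 10, 11, 12, 14]

(s=0,f=1) a[fast]=2≠a[slow]=1 write a[1]=2 → slow++,fast++
(s=1,f=2) a[fast]=2=a[slow] dup → fast++
(s=1,f=3) a[fast]=2=a[slow] dup → fast++
(s=1,f=4) a[fast]=2=a[slow] dup → fast++
(s=1,f=5) a[fast]=2=a[slow] dup → fast++
(s=1,f=6) a[fast]=3≠a[slow]=2 write a[2]=3 → slow++,fast++
(s=2,f=7) a[fast]=6≠a[slow]=3 write a[3]=6 → slow++,fast++
(s=3,f=8) a[fast]=6=a[slow] dup → fast++
(s=3,f=9) a[fast]=8≠a[slow]=6 write a[4]=8 → slow++,fast++
(s=4,f=10) a[fast]=10≠a[slow]=8 write a[5]=10 → slow++,fast++
(s=5,f=11) a[fast]=11≠a[slow]=10 write a[6]=11 → slow++,fast++
(s=6,f=12) a[fast]=11=a[slow] dup → fast++
(s=6,f=13) a[fast]=11=a[slow] dup → fast++
(s=6,f=14) a[fast]=11=a[slow] dup → fast++
(s=6,f=15) a[fast]=12≠a[slow]=11 write a[7]=12 → slow++,fast++
(s=7,f=16) a[fast]=12=a[slow] dup → fast++
(s=7,f=17) a[fast]=14≠a[slow]=12 write a[8]=14 → slow++,fast++
(s=8,f=18) a[fast]=14=a[slow] dup → fast++
(s=8,f=19) a[fast]=14=a[slow] dup → fast++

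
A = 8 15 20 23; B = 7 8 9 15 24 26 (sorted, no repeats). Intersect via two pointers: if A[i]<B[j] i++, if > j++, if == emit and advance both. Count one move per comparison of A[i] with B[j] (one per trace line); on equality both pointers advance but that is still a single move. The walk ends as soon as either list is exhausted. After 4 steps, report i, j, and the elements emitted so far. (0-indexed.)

i=0 j=0: 8>7, j++
i=0 j=1: 8==8 emit, i++,j++
i=1 j=2: 15>9, j++
i=1 j=3: 15==15 emit, i++,j++

i=2, j=4, emitted=[8, 15]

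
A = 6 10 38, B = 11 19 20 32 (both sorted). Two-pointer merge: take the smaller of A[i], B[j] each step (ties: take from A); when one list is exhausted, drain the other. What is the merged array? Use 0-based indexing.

i=0 j=0: A[i]=6<=B[j]=11 take 6, i++
i=1 j=0: A[i]=10<=B[j]=11 take 10, i++
i=2 j=0: A[i]=38>B[j]=11 take 11, j++
i=2 j=1: A[i]=38>B[j]=19 take 19, j++
i=2 j=2: A[i]=38>B[j]=20 take 20, j++
i=2 j=3: A[i]=38>B[j]=32 take 32, j++
i=2 j=4: B done, take A[i]=38, i++

[6, 10, 11, 19, 20, 32, 38]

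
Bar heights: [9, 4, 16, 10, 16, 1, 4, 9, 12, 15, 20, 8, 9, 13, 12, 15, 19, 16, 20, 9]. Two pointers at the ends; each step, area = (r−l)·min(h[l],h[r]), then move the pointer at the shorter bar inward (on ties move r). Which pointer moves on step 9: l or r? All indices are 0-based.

l=0 r=19: min(9,9)*19=171 best=171 *, r--
l=0 r=18: min(9,20)*18=162 best=171, l++
l=1 r=18: min(4,20)*17=68 best=171, l++
l=2 r=18: min(16,20)*16=256 best=256 *, l++
l=3 r=18: min(10,20)*15=150 best=256, l++
l=4 r=18: min(16,20)*14=224 best=256, l++
l=5 r=18: min(1,20)*13=13 best=256, l++
l=6 r=18: min(4,20)*12=48 best=256, l++
l=7 r=18: min(9,20)*11=99 best=256, l++

l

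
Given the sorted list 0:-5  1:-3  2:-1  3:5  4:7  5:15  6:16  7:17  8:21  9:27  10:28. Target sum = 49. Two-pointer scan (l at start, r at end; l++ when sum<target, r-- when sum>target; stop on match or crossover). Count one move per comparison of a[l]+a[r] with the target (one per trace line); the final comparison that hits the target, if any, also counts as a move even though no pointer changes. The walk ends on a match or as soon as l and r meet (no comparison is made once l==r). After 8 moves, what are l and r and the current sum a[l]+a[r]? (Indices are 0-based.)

l=8, r=10, sum=49

[0,10] -5+28=23 <49 → l++
[1,10] -3+28=25 <49 → l++
[2,10] -1+28=27 <49 → l++
[3,10] 5+28=33 <49 → l++
[4,10] 7+28=35 <49 → l++
[5,10] 15+28=43 <49 → l++
[6,10] 16+28=44 <49 → l++
[7,10] 17+28=45 <49 → l++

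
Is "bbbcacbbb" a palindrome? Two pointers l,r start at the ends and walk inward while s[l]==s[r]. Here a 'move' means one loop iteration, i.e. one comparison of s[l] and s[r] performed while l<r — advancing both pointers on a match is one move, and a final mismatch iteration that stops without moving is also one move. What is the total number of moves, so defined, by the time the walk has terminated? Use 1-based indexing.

l=1 r=9: 'b'=='b', l++,r--
l=2 r=8: 'b'=='b', l++,r--
l=3 r=7: 'b'=='b', l++,r--
l=4 r=6: 'c'=='c', l++,r--

4 moves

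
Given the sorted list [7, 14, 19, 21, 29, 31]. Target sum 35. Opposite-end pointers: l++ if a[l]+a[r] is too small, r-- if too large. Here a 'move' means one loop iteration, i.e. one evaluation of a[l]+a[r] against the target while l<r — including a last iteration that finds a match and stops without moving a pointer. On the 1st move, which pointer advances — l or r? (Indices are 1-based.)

l=1 r=6: 7+31=38 >35, r--

r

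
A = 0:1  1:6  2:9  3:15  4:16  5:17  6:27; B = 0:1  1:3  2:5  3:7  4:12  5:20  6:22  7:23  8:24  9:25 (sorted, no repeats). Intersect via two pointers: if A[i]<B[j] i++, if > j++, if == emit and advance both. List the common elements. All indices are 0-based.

intersection = [1]

[i=0,j=0] 1==1 emit → i++,j++
[i=1,j=1] 6>3 → j++
[i=1,j=2] 6>5 → j++
[i=1,j=3] 6<7 → i++
[i=2,j=3] 9>7 → j++
[i=2,j=4] 9<12 → i++
[i=3,j=4] 15>12 → j++
[i=3,j=5] 15<20 → i++
[i=4,j=5] 16<20 → i++
[i=5,j=5] 17<20 → i++
[i=6,j=5] 27>20 → j++
[i=6,j=6] 27>22 → j++
[i=6,j=7] 27>23 → j++
[i=6,j=8] 27>24 → j++
[i=6,j=9] 27>25 → j++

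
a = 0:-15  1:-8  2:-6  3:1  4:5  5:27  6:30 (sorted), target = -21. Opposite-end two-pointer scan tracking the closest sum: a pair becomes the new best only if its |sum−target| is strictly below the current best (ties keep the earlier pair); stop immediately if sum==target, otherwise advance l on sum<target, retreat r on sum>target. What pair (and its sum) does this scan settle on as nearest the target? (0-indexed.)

[0,6] -15+30=15 d=36 * → r--
[0,5] -15+27=12 d=33 * → r--
[0,4] -15+5=-10 d=11 * → r--
[0,3] -15+1=-14 d=7 * → r--
[0,2] -15+-6=-21 d=0 * → stop

pair (-15, -6) with sum -21 (|Δ|=0)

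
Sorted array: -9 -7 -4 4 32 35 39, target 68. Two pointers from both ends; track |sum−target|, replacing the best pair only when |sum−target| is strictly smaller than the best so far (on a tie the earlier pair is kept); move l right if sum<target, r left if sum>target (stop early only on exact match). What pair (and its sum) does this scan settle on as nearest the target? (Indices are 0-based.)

[0,6] -9+39=30 d=38 * → l++
[1,6] -7+39=32 d=36 * → l++
[2,6] -4+39=35 d=33 * → l++
[3,6] 4+39=43 d=25 * → l++
[4,6] 32+39=71 d=3 * → r--
[4,5] 32+35=67 d=1 * → l++

pair (32, 35) with sum 67 (|Δ|=1)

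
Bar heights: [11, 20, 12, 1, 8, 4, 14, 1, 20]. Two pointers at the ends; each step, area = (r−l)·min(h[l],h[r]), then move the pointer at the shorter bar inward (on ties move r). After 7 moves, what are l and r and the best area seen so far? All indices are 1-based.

l=2, r=3, best area=140

[1,9] min(11,20)*8=88 best=88 * → l++
[2,9] min(20,20)*7=140 best=140 * → r--
[2,8] min(20,1)*6=6 best=140 → r--
[2,7] min(20,14)*5=70 best=140 → r--
[2,6] min(20,4)*4=16 best=140 → r--
[2,5] min(20,8)*3=24 best=140 → r--
[2,4] min(20,1)*2=2 best=140 → r--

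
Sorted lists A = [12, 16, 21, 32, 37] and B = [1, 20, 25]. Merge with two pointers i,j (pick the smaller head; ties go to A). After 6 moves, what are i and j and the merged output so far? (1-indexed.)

i=4, j=4, merged so far=[1, 12, 16, 20, 21, 25]

i=1 j=1: A[i]=12>B[j]=1 take 1, j++
i=1 j=2: A[i]=12<=B[j]=20 take 12, i++
i=2 j=2: A[i]=16<=B[j]=20 take 16, i++
i=3 j=2: A[i]=21>B[j]=20 take 20, j++
i=3 j=3: A[i]=21<=B[j]=25 take 21, i++
i=4 j=3: A[i]=32>B[j]=25 take 25, j++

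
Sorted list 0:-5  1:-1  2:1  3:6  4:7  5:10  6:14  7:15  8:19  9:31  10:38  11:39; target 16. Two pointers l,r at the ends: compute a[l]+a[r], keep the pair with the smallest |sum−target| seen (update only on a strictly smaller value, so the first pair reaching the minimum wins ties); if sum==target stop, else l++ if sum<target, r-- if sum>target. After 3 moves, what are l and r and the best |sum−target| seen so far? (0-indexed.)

l=0, r=8, best |Δ|=10

l=0 r=11: -5+39=34 d=18 *, r--
l=0 r=10: -5+38=33 d=17 *, r--
l=0 r=9: -5+31=26 d=10 *, r--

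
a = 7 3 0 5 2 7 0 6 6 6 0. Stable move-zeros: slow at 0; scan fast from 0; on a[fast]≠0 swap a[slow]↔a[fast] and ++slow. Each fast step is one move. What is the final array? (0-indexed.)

[7, 3, 5, 2, 7, 6, 6, 6, 0, 0, 0]

slow=0 fast=0: a[fast]=7≠0 swap→a[0]=7, slow++,fast++
slow=1 fast=1: a[fast]=3≠0 swap→a[1]=3, slow++,fast++
slow=2 fast=2: a[fast]=0, fast++
slow=2 fast=3: a[fast]=5≠0 swap→a[2]=5, slow++,fast++
slow=3 fast=4: a[fast]=2≠0 swap→a[3]=2, slow++,fast++
slow=4 fast=5: a[fast]=7≠0 swap→a[4]=7, slow++,fast++
slow=5 fast=6: a[fast]=0, fast++
slow=5 fast=7: a[fast]=6≠0 swap→a[5]=6, slow++,fast++
slow=6 fast=8: a[fast]=6≠0 swap→a[6]=6, slow++,fast++
slow=7 fast=9: a[fast]=6≠0 swap→a[7]=6, slow++,fast++
slow=8 fast=10: a[fast]=0, fast++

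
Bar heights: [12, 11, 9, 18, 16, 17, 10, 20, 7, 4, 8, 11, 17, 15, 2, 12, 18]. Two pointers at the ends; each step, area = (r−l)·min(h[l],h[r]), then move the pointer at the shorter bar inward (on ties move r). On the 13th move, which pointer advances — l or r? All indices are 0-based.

[0,16] min(12,18)*16=192 best=192 * → l++
[1,16] min(11,18)*15=165 best=192 → l++
[2,16] min(9,18)*14=126 best=192 → l++
[3,16] min(18,18)*13=234 best=234 * → r--
[3,15] min(18,12)*12=144 best=234 → r--
[3,14] min(18,2)*11=22 best=234 → r--
[3,13] min(18,15)*10=150 best=234 → r--
[3,12] min(18,17)*9=153 best=234 → r--
[3,11] min(18,11)*8=88 best=234 → r--
[3,10] min(18,8)*7=56 best=234 → r--
[3,9] min(18,4)*6=24 best=234 → r--
[3,8] min(18,7)*5=35 best=234 → r--
[3,7] min(18,20)*4=72 best=234 → l++

l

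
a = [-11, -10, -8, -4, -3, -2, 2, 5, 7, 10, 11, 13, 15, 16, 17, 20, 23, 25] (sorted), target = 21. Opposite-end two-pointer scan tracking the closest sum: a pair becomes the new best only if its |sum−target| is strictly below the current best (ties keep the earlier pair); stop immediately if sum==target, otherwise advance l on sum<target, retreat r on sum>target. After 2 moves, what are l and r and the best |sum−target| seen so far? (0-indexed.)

l=2, r=17, best |Δ|=6

l=0 r=17: -11+25=14 d=7 *, l++
l=1 r=17: -10+25=15 d=6 *, l++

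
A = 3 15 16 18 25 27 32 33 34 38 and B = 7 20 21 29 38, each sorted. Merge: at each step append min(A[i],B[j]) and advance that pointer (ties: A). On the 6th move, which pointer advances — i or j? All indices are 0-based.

j

[i=0,j=0] A[i]=3<=B[j]=7 take 3 → i++
[i=1,j=0] A[i]=15>B[j]=7 take 7 → j++
[i=1,j=1] A[i]=15<=B[j]=20 take 15 → i++
[i=2,j=1] A[i]=16<=B[j]=20 take 16 → i++
[i=3,j=1] A[i]=18<=B[j]=20 take 18 → i++
[i=4,j=1] A[i]=25>B[j]=20 take 20 → j++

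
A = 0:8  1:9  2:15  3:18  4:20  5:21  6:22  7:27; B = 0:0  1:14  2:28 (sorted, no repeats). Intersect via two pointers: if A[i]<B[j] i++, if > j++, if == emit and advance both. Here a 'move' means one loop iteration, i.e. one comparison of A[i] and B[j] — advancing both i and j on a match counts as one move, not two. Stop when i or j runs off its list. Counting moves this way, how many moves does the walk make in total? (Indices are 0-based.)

i=0 j=0: 8>0, j++
i=0 j=1: 8<14, i++
i=1 j=1: 9<14, i++
i=2 j=1: 15>14, j++
i=2 j=2: 15<28, i++
i=3 j=2: 18<28, i++
i=4 j=2: 20<28, i++
i=5 j=2: 21<28, i++
i=6 j=2: 22<28, i++
i=7 j=2: 27<28, i++

10 moves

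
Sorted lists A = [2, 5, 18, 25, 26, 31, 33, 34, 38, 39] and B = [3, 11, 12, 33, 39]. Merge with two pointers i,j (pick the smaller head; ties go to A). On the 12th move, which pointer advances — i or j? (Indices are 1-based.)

i=1 j=1: A[i]=2<=B[j]=3 take 2, i++
i=2 j=1: A[i]=5>B[j]=3 take 3, j++
i=2 j=2: A[i]=5<=B[j]=11 take 5, i++
i=3 j=2: A[i]=18>B[j]=11 take 11, j++
i=3 j=3: A[i]=18>B[j]=12 take 12, j++
i=3 j=4: A[i]=18<=B[j]=33 take 18, i++
i=4 j=4: A[i]=25<=B[j]=33 take 25, i++
i=5 j=4: A[i]=26<=B[j]=33 take 26, i++
i=6 j=4: A[i]=31<=B[j]=33 take 31, i++
i=7 j=4: A[i]=33<=B[j]=33 take 33, i++
i=8 j=4: A[i]=34>B[j]=33 take 33, j++
i=8 j=5: A[i]=34<=B[j]=39 take 34, i++

i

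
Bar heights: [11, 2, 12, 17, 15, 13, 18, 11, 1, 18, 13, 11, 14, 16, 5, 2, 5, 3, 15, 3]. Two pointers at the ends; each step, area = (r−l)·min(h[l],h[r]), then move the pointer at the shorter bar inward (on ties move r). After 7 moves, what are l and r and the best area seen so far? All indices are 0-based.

l=3, r=15, best area=225

[0,19] min(11,3)*19=57 best=57 * → r--
[0,18] min(11,15)*18=198 best=198 * → l++
[1,18] min(2,15)*17=34 best=198 → l++
[2,18] min(12,15)*16=192 best=198 → l++
[3,18] min(17,15)*15=225 best=225 * → r--
[3,17] min(17,3)*14=42 best=225 → r--
[3,16] min(17,5)*13=65 best=225 → r--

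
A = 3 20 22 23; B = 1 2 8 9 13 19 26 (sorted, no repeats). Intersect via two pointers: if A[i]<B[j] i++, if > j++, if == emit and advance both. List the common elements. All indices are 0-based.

[i=0,j=0] 3>1 → j++
[i=0,j=1] 3>2 → j++
[i=0,j=2] 3<8 → i++
[i=1,j=2] 20>8 → j++
[i=1,j=3] 20>9 → j++
[i=1,j=4] 20>13 → j++
[i=1,j=5] 20>19 → j++
[i=1,j=6] 20<26 → i++
[i=2,j=6] 22<26 → i++
[i=3,j=6] 23<26 → i++

intersection = []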